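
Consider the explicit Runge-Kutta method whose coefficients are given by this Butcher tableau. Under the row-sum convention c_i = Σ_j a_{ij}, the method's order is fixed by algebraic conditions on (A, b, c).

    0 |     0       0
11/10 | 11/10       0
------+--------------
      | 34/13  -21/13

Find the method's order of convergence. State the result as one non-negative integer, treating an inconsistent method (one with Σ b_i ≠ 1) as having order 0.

1

b = (34/13, -21/13)
c = (0, 11/10)
Σ b_i: 34/13·1 + (-21/13)·1 = 1 ✓
b·c: (-21/13)·11/10 = -231/130 ≠ 1/2 ⇒ order 1.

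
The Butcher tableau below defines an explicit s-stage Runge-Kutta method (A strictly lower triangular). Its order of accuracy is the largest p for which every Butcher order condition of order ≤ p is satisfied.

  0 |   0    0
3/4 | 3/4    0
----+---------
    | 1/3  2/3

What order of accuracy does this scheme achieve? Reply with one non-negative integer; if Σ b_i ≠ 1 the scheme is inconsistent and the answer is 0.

2

b = (1/3, 2/3)
c = (0, 3/4)
Σ b_i: 1/3·1 + 2/3·1 = 1 ✓
b·c: 2/3·3/4 = 1/2 ✓; 2 stages ⇒ order 2.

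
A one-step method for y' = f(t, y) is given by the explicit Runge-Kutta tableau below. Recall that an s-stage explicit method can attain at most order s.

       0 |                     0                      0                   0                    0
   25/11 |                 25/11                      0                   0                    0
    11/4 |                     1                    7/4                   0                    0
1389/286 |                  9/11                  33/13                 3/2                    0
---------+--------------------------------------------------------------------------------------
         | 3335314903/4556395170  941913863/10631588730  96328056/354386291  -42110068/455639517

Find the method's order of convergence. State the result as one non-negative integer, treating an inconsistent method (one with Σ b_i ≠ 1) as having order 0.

3

b = (3335314903/4556395170, 941913863/10631588730, 96328056/354386291, -42110068/455639517)
c = (0, 25/11, 11/4, 1389/286)
Ac = (0, 0, 175/44, 1029/104)
Σ b_i: 3335314903/4556395170·1 + 941913863/10631588730·1 + 96328056/354386291·1 + (-42110068/455639517)·1 = 1 ✓
b·c: 941913863/10631588730·25/11 + 96328056/354386291·11/4 + (-42110068/455639517)·1389/286 = 1/2 ✓
b·c²: 941913863/10631588730·625/121 + 96328056/354386291·121/16 + (-42110068/455639517)·1929321/81796 = 1/3 ✓
b·Ac: 96328056/354386291·175/44 + (-42110068/455639517)·1029/104 = 1/6 ✓
b·c³: 941913863/10631588730·15625/1331 + 96328056/354386291·1331/64 + (-42110068/455639517)·2679826869/23393656 = -7442469536707/1911255893976 ≠ 1/4 ⇒ order 3.
b·(c∘Ac): 96328056/354386291·175/16 + (-42110068/455639517)·1429281/29744 = -297285017/202506452 ≠ 1/8
b·Ac²: 96328056/354386291·4375/484 + (-42110068/455639517)·111909/4576 = 2630804873/13365425832 ≠ 1/12
b·A²c: (-42110068/455639517)·525/88 = -167483225/303759678 ≠ 1/24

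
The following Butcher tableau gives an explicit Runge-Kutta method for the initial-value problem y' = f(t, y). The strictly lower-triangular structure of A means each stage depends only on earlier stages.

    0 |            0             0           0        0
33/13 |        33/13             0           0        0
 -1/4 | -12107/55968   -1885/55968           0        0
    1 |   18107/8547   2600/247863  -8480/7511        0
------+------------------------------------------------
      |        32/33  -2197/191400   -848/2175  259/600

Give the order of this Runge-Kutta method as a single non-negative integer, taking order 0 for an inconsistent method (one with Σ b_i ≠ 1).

b = (32/33, -2197/191400, -848/2175, 259/600)
c = (0, 33/13, -1/4, 1)
Ac = (0, 0, -145/1696, 80/259)
Σ b_i: 32/33·1 + (-2197/191400)·1 + (-848/2175)·1 + 259/600·1 = 1 ✓
b·c: (-2197/191400)·33/13 + (-848/2175)·(-1/4) + 259/600·1 = 1/2 ✓
b·c²: (-2197/191400)·1089/169 + (-848/2175)·1/16 + 259/600·1 = 1/3 ✓
b·Ac: (-848/2175)·(-145/1696) + 259/600·80/259 = 1/6 ✓
b·c³: (-2197/191400)·35937/2197 + (-848/2175)·(-1/64) + 259/600·1 = 1/4 ✓
b·(c∘Ac): (-848/2175)·145/6784 + 259/600·80/259 = 1/8 ✓
b·Ac²: (-848/2175)·(-4785/22048) + 259/600·(-10/3367) = 1/12 ✓
b·A²c: 259/600·25/259 = 1/24 ✓; 4 stages ⇒ order 4.

4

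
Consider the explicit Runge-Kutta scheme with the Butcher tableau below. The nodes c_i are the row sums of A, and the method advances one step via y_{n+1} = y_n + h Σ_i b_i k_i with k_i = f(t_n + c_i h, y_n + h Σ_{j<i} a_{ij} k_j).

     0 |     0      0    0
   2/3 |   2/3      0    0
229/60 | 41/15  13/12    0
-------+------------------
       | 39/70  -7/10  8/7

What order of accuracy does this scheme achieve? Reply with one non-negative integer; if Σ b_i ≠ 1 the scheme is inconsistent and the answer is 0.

1

b = (39/70, -7/10, 8/7)
c = (0, 2/3, 229/60)
Ac = (0, 0, 13/18)
Σ b_i: 39/70·1 + (-7/10)·1 + 8/7·1 = 1 ✓
b·c: (-7/10)·2/3 + 8/7·229/60 = 409/105 ≠ 1/2 ⇒ order 1.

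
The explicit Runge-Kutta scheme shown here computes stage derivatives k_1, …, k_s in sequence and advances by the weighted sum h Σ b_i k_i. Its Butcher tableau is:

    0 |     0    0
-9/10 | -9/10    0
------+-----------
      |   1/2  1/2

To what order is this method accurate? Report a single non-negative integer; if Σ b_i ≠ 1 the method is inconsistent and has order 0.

b = (1/2, 1/2)
c = (0, -9/10)
Σ b_i: 1/2·1 + 1/2·1 = 1 ✓
b·c: 1/2·(-9/10) = -9/20 ≠ 1/2 ⇒ order 1.

1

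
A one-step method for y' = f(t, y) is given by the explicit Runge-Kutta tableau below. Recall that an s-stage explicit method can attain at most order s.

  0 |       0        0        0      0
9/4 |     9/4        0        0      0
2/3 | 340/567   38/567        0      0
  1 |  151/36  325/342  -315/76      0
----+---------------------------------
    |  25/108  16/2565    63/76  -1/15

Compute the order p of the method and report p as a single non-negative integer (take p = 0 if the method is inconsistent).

b = (25/108, 16/2565, 63/76, -1/15)
c = (0, 9/4, 2/3, 1)
Ac = (0, 0, 19/126, -5/8)
Σ b_i: 25/108·1 + 16/2565·1 + 63/76·1 + (-1/15)·1 = 1 ✓
b·c: 16/2565·9/4 + 63/76·2/3 + (-1/15)·1 = 1/2 ✓
b·c²: 16/2565·81/16 + 63/76·4/9 + (-1/15)·1 = 1/3 ✓
b·Ac: 63/76·19/126 + (-1/15)·(-5/8) = 1/6 ✓
b·c³: 16/2565·729/64 + 63/76·8/27 + (-1/15)·1 = 1/4 ✓
b·(c∘Ac): 63/76·19/189 + (-1/15)·(-5/8) = 1/8 ✓
b·Ac²: 63/76·19/56 + (-1/15)·95/32 = 1/12 ✓
b·A²c: (-1/15)·(-5/8) = 1/24 ✓; 4 stages ⇒ order 4.

4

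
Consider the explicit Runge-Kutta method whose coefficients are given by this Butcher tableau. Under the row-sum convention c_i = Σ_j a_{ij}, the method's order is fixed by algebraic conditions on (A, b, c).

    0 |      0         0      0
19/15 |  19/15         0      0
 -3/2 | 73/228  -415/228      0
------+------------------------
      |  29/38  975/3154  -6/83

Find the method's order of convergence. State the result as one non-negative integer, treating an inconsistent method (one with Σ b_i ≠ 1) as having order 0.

b = (29/38, 975/3154, -6/83)
c = (0, 19/15, -3/2)
Ac = (0, 0, -83/36)
Σ b_i: 29/38·1 + 975/3154·1 + (-6/83)·1 = 1 ✓
b·c: 975/3154·19/15 + (-6/83)·(-3/2) = 1/2 ✓
b·c²: 975/3154·361/225 + (-6/83)·9/4 = 1/3 ✓
b·Ac: (-6/83)·(-83/36) = 1/6 ✓; 3 stages ⇒ order 3.

3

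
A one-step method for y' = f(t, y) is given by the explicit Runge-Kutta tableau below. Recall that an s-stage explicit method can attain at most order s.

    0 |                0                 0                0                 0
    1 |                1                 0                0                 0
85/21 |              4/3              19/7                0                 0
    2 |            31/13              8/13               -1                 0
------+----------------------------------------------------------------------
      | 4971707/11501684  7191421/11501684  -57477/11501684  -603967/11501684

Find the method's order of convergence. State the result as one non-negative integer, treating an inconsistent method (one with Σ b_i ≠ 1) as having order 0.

b = (4971707/11501684, 7191421/11501684, -57477/11501684, -603967/11501684)
c = (0, 1, 85/21, 2)
Ac = (0, 0, 19/7, -937/273)
Σ b_i: 4971707/11501684·1 + 7191421/11501684·1 + (-57477/11501684)·1 + (-603967/11501684)·1 = 1 ✓
b·c: 7191421/11501684·1 + (-57477/11501684)·85/21 + (-603967/11501684)·2 = 1/2 ✓
b·c²: 7191421/11501684·1 + (-57477/11501684)·7225/441 + (-603967/11501684)·4 = 1/3 ✓
b·Ac: (-57477/11501684)·19/7 + (-603967/11501684)·(-937/273) = 1/6 ✓
b·c³: 7191421/11501684·1 + (-57477/11501684)·614125/9261 + (-603967/11501684)·8 = -22865680/181151523 ≠ 1/4 ⇒ order 3.
b·(c∘Ac): (-57477/11501684)·1615/147 + (-603967/11501684)·(-1874/273) = 10543343/34505052 ≠ 1/8
b·Ac²: (-57477/11501684)·19/7 + (-603967/11501684)·(-90397/5733) = 295068161/362303046 ≠ 1/12
b·A²c: (-603967/11501684)·(-19/7) = 1639339/11501684 ≠ 1/24

3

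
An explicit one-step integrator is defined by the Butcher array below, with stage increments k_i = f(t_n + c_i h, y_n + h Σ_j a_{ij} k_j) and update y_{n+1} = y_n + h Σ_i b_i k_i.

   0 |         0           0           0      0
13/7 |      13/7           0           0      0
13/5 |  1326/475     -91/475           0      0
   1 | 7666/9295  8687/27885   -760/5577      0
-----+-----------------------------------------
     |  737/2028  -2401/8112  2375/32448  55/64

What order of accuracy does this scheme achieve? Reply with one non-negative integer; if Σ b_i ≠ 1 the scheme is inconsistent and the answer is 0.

4

b = (737/2028, -2401/8112, 2375/32448, 55/64)
c = (0, 13/7, 13/5, 1)
Ac = (0, 0, -169/475, 37/165)
Σ b_i: 737/2028·1 + (-2401/8112)·1 + 2375/32448·1 + 55/64·1 = 1 ✓
b·c: (-2401/8112)·13/7 + 2375/32448·13/5 + 55/64·1 = 1/2 ✓
b·c²: (-2401/8112)·169/49 + 2375/32448·169/25 + 55/64·1 = 1/3 ✓
b·Ac: 2375/32448·(-169/475) + 55/64·37/165 = 1/6 ✓
b·c³: (-2401/8112)·2197/343 + 2375/32448·2197/125 + 55/64·1 = 1/4 ✓
b·(c∘Ac): 2375/32448·(-2197/2375) + 55/64·37/165 = 1/8 ✓
b·Ac²: 2375/32448·(-2197/3325) + 55/64·59/385 = 1/12 ✓
b·A²c: 55/64·8/165 = 1/24 ✓; 4 stages ⇒ order 4.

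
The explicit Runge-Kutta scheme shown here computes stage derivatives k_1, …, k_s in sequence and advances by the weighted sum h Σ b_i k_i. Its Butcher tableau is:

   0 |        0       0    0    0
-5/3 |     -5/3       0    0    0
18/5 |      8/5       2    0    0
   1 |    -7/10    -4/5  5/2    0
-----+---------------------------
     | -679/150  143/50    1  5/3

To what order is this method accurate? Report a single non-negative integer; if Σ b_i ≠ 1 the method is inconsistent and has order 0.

b = (-679/150, 143/50, 1, 5/3)
c = (0, -5/3, 18/5, 1)
Ac = (0, 0, -10/3, 31/3)
Σ b_i: (-679/150)·1 + 143/50·1 + 1·1 + 5/3·1 = 1 ✓
b·c: 143/50·(-5/3) + 1·18/5 + 5/3·1 = 1/2 ✓
b·c²: 143/50·25/9 + 1·324/25 + 5/3·1 = 10157/450 ≠ 1/3 ⇒ order 2.
b·Ac: 1·(-10/3) + 5/3·31/3 = 125/9 ≠ 1/6

2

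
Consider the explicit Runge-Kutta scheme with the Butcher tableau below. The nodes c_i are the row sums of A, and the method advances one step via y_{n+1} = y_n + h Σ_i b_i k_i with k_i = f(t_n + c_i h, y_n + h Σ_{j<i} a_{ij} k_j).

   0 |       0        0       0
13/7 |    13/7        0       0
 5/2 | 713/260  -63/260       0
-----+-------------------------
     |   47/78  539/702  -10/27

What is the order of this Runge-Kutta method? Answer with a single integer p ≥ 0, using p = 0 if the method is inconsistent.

3

b = (47/78, 539/702, -10/27)
c = (0, 13/7, 5/2)
Ac = (0, 0, -9/20)
Σ b_i: 47/78·1 + 539/702·1 + (-10/27)·1 = 1 ✓
b·c: 539/702·13/7 + (-10/27)·5/2 = 1/2 ✓
b·c²: 539/702·169/49 + (-10/27)·25/4 = 1/3 ✓
b·Ac: (-10/27)·(-9/20) = 1/6 ✓; 3 stages ⇒ order 3.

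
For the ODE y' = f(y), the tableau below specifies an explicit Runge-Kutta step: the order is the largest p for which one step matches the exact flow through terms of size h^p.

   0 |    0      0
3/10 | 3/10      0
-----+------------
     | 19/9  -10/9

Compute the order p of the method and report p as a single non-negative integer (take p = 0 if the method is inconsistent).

b = (19/9, -10/9)
c = (0, 3/10)
Σ b_i: 19/9·1 + (-10/9)·1 = 1 ✓
b·c: (-10/9)·3/10 = -1/3 ≠ 1/2 ⇒ order 1.

1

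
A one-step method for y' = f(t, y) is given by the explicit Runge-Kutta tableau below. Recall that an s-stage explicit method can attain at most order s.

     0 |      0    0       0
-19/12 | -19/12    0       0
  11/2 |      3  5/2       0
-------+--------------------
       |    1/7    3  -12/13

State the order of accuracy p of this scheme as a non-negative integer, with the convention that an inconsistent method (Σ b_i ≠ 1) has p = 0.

b = (1/7, 3, -12/13)
c = (0, -19/12, 11/2)
Ac = (0, 0, -95/24)
Σ b_i: 1/7·1 + 3·1 + (-12/13)·1 = 202/91 ≠ 1 ⇒ order 0.

0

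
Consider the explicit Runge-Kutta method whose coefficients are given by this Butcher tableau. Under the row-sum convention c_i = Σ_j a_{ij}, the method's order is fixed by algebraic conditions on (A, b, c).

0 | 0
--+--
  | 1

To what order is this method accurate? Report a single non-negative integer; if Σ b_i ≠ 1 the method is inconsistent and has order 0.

b = (1)
c = (0)
Σ b_i: 1·1 = 1 ✓; 1 stage ⇒ order 1.

1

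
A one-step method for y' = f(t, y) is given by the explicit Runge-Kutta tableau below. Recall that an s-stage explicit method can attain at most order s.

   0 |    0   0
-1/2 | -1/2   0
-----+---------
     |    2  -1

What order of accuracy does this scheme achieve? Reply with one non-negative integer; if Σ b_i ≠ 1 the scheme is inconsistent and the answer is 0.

2

b = (2, -1)
c = (0, -1/2)
Σ b_i: 2·1 + (-1)·1 = 1 ✓
b·c: (-1)·(-1/2) = 1/2 ✓; 2 stages ⇒ order 2.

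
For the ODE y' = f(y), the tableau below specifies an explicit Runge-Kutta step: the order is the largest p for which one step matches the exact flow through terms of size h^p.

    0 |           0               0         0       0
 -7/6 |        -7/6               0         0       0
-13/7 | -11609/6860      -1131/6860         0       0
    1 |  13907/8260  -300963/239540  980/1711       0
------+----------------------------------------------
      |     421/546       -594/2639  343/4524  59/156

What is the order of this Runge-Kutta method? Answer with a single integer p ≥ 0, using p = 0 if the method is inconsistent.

b = (421/546, -594/2639, 343/4524, 59/156)
c = (0, -7/6, -13/7, 1)
Ac = (0, 0, 377/1960, 949/2360)
Σ b_i: 421/546·1 + (-594/2639)·1 + 343/4524·1 + 59/156·1 = 1 ✓
b·c: (-594/2639)·(-7/6) + 343/4524·(-13/7) + 59/156·1 = 1/2 ✓
b·c²: (-594/2639)·49/36 + 343/4524·169/49 + 59/156·1 = 1/3 ✓
b·Ac: 343/4524·377/1960 + 59/156·949/2360 = 1/6 ✓
b·c³: (-594/2639)·(-343/216) + 343/4524·(-2197/343) + 59/156·1 = 1/4 ✓
b·(c∘Ac): 343/4524·(-4901/13720) + 59/156·949/2360 = 1/8 ✓
b·Ac²: 343/4524·(-377/1680) + 59/156·3757/14160 = 1/12 ✓
b·A²c: 59/156·13/118 = 1/24 ✓; 4 stages ⇒ order 4.

4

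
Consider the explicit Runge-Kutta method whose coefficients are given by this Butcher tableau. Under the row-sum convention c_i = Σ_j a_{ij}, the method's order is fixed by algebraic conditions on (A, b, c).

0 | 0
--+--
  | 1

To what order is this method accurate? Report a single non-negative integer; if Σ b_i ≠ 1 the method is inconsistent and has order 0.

b = (1)
c = (0)
Σ b_i: 1·1 = 1 ✓; 1 stage ⇒ order 1.

1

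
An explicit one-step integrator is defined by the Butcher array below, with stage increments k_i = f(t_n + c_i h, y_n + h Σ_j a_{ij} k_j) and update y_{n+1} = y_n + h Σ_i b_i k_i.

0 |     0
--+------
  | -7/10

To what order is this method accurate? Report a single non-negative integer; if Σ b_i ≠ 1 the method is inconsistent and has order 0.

b = (-7/10)
c = (0)
Σ b_i: (-7/10)·1 = -7/10 ≠ 1 ⇒ order 0.

0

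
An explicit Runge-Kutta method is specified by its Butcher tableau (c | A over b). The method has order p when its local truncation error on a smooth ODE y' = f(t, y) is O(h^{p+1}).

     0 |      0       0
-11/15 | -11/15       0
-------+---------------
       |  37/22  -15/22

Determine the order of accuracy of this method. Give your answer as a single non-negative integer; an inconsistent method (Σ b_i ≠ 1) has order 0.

2

b = (37/22, -15/22)
c = (0, -11/15)
Σ b_i: 37/22·1 + (-15/22)·1 = 1 ✓
b·c: (-15/22)·(-11/15) = 1/2 ✓; 2 stages ⇒ order 2.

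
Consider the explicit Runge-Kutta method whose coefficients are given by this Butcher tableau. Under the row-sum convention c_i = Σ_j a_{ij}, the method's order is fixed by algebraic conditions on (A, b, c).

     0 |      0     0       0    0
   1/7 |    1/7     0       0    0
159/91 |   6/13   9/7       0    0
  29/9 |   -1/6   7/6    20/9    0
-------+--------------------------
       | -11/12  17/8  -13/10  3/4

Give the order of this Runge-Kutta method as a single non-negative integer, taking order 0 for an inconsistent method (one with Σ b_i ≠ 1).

b = (-11/12, 17/8, -13/10, 3/4)
c = (0, 1/7, 159/91, 29/9)
Ac = (0, 0, 9/49, 737/182)
Σ b_i: (-11/12)·1 + 17/8·1 + (-13/10)·1 + 3/4·1 = 79/120 ≠ 1 ⇒ order 0.

0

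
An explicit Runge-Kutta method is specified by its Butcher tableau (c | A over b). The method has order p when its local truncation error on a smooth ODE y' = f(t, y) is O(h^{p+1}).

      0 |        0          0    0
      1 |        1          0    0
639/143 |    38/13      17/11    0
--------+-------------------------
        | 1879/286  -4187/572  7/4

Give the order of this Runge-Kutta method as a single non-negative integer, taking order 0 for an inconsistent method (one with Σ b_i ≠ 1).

2

b = (1879/286, -4187/572, 7/4)
c = (0, 1, 639/143)
Ac = (0, 0, 17/11)
Σ b_i: 1879/286·1 + (-4187/572)·1 + 7/4·1 = 1 ✓
b·c: (-4187/572)·1 + 7/4·639/143 = 1/2 ✓
b·c²: (-4187/572)·1 + 7/4·408321/20449 = 1129753/40898 ≠ 1/3 ⇒ order 2.
b·Ac: 7/4·17/11 = 119/44 ≠ 1/6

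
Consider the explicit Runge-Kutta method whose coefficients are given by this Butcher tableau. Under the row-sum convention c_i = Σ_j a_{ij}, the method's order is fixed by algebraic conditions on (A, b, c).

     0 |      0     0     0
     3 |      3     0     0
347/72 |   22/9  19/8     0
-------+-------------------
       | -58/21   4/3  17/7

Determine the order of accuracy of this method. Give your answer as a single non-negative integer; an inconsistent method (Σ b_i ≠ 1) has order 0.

1

b = (-58/21, 4/3, 17/7)
c = (0, 3, 347/72)
Ac = (0, 0, 57/8)
Σ b_i: (-58/21)·1 + 4/3·1 + 17/7·1 = 1 ✓
b·c: 4/3·3 + 17/7·347/72 = 7915/504 ≠ 1/2 ⇒ order 1.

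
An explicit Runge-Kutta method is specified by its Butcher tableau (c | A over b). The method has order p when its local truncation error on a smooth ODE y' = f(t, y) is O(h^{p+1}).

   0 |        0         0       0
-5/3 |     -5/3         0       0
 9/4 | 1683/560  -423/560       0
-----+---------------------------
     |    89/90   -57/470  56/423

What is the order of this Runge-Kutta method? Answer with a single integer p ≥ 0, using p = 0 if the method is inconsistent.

b = (89/90, -57/470, 56/423)
c = (0, -5/3, 9/4)
Ac = (0, 0, 141/112)
Σ b_i: 89/90·1 + (-57/470)·1 + 56/423·1 = 1 ✓
b·c: (-57/470)·(-5/3) + 56/423·9/4 = 1/2 ✓
b·c²: (-57/470)·25/9 + 56/423·81/16 = 1/3 ✓
b·Ac: 56/423·141/112 = 1/6 ✓; 3 stages ⇒ order 3.

3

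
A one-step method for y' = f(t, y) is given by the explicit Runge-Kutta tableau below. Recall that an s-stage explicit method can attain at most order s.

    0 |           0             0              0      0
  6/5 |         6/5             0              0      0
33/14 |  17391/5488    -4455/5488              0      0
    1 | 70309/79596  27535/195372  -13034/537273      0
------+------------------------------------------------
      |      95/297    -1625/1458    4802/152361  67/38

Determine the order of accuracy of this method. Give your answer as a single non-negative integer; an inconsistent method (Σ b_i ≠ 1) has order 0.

b = (95/297, -1625/1458, 4802/152361, 67/38)
c = (0, 6/5, 33/14, 1)
Ac = (0, 0, -2673/2744, 15/134)
Σ b_i: 95/297·1 + (-1625/1458)·1 + 4802/152361·1 + 67/38·1 = 1 ✓
b·c: (-1625/1458)·6/5 + 4802/152361·33/14 + 67/38·1 = 1/2 ✓
b·c²: (-1625/1458)·36/25 + 4802/152361·1089/196 + 67/38·1 = 1/3 ✓
b·Ac: 4802/152361·(-2673/2744) + 67/38·15/134 = 1/6 ✓
b·c³: (-1625/1458)·216/125 + 4802/152361·35937/2744 + 67/38·1 = 1/4 ✓
b·(c∘Ac): 4802/152361·(-88209/38416) + 67/38·15/134 = 1/8 ✓
b·Ac²: 4802/152361·(-8019/6860) + 67/38·137/2010 = 1/12 ✓
b·A²c: 67/38·19/804 = 1/24 ✓; 4 stages ⇒ order 4.

4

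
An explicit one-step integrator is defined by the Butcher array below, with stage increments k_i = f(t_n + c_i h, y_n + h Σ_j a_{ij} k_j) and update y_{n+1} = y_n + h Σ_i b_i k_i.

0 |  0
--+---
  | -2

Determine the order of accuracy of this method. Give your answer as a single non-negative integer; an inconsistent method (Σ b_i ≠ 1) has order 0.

b = (-2)
c = (0)
Σ b_i: (-2)·1 = -2 ≠ 1 ⇒ order 0.

0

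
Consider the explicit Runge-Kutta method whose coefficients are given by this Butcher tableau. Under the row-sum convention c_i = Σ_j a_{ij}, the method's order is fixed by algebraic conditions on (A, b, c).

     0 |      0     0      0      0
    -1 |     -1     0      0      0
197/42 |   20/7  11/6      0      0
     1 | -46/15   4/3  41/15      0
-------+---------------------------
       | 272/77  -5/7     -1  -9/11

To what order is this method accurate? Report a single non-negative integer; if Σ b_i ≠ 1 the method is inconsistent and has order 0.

1

b = (272/77, -5/7, -1, -9/11)
c = (0, -1, 197/42, 1)
Ac = (0, 0, -11/6, 7237/630)
Σ b_i: 272/77·1 + (-5/7)·1 + (-1)·1 + (-9/11)·1 = 1 ✓
b·c: (-5/7)·(-1) + (-1)·197/42 + (-9/11)·1 = -2215/462 ≠ 1/2 ⇒ order 1.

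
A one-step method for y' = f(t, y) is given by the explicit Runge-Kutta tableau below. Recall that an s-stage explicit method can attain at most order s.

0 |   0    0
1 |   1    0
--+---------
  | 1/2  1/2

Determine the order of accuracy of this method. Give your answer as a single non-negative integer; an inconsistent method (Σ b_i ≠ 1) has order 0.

2

b = (1/2, 1/2)
c = (0, 1)
Σ b_i: 1/2·1 + 1/2·1 = 1 ✓
b·c: 1/2·1 = 1/2 ✓; 2 stages ⇒ order 2.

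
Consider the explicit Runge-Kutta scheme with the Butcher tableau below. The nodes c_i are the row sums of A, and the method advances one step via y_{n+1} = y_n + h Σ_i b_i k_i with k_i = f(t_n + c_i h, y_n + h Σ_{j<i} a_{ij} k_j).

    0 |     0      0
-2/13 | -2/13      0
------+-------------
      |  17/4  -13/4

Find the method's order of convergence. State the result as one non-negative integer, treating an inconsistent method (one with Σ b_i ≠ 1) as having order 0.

b = (17/4, -13/4)
c = (0, -2/13)
Σ b_i: 17/4·1 + (-13/4)·1 = 1 ✓
b·c: (-13/4)·(-2/13) = 1/2 ✓; 2 stages ⇒ order 2.

2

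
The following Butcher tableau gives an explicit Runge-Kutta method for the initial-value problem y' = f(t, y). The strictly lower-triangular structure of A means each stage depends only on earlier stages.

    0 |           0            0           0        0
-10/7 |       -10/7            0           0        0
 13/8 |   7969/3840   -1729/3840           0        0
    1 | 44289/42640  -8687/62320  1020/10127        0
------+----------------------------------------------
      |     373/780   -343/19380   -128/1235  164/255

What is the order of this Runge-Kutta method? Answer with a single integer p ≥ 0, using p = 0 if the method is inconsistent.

4

b = (373/780, -343/19380, -128/1235, 164/255)
c = (0, -10/7, 13/8, 1)
Ac = (0, 0, 247/384, 119/328)
Σ b_i: 373/780·1 + (-343/19380)·1 + (-128/1235)·1 + 164/255·1 = 1 ✓
b·c: (-343/19380)·(-10/7) + (-128/1235)·13/8 + 164/255·1 = 1/2 ✓
b·c²: (-343/19380)·100/49 + (-128/1235)·169/64 + 164/255·1 = 1/3 ✓
b·Ac: (-128/1235)·247/384 + 164/255·119/328 = 1/6 ✓
b·c³: (-343/19380)·(-1000/343) + (-128/1235)·2197/512 + 164/255·1 = 1/4 ✓
b·(c∘Ac): (-128/1235)·3211/3072 + 164/255·119/328 = 1/8 ✓
b·Ac²: (-128/1235)·(-1235/1344) + 164/255·(-85/4592) = 1/12 ✓
b·A²c: 164/255·85/1312 = 1/24 ✓; 4 stages ⇒ order 4.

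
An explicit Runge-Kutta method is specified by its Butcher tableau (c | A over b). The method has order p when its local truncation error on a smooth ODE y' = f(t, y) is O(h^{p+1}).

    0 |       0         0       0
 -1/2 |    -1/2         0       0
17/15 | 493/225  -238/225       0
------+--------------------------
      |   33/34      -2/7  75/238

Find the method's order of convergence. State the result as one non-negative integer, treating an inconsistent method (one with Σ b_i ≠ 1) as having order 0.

b = (33/34, -2/7, 75/238)
c = (0, -1/2, 17/15)
Ac = (0, 0, 119/225)
Σ b_i: 33/34·1 + (-2/7)·1 + 75/238·1 = 1 ✓
b·c: (-2/7)·(-1/2) + 75/238·17/15 = 1/2 ✓
b·c²: (-2/7)·1/4 + 75/238·289/225 = 1/3 ✓
b·Ac: 75/238·119/225 = 1/6 ✓; 3 stages ⇒ order 3.

3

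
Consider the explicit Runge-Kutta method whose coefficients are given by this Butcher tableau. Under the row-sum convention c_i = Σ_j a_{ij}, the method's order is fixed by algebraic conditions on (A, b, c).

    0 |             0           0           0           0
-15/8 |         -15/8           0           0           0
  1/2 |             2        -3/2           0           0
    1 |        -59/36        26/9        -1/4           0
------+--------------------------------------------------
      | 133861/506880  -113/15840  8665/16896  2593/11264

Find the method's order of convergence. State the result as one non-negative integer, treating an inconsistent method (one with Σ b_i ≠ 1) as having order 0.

b = (133861/506880, -113/15840, 8665/16896, 2593/11264)
c = (0, -15/8, 1/2, 1)
Ac = (0, 0, 45/16, -133/24)
Σ b_i: 133861/506880·1 + (-113/15840)·1 + 8665/16896·1 + 2593/11264·1 = 1 ✓
b·c: (-113/15840)·(-15/8) + 8665/16896·1/2 + 2593/11264·1 = 1/2 ✓
b·c²: (-113/15840)·225/64 + 8665/16896·1/4 + 2593/11264·1 = 1/3 ✓
b·Ac: 8665/16896·45/16 + 2593/11264·(-133/24) = 1/6 ✓
b·c³: (-113/15840)·(-3375/512) + 8665/16896·1/8 + 2593/11264·1 = 184549/540672 ≠ 1/4 ⇒ order 3.
b·(c∘Ac): 8665/16896·45/32 + 2593/11264·(-133/24) = -299813/540672 ≠ 1/8
b·Ac²: 8665/16896·(-675/128) + 2593/11264·323/32 = -274547/720896 ≠ 1/12
b·A²c: 2593/11264·(-45/64) = -116685/720896 ≠ 1/24

3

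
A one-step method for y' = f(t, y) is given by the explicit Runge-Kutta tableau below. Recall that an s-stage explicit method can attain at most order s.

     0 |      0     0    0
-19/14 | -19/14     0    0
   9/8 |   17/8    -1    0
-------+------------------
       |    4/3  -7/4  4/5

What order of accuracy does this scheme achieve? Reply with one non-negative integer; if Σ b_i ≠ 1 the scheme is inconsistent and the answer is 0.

0

b = (4/3, -7/4, 4/5)
c = (0, -19/14, 9/8)
Ac = (0, 0, 19/14)
Σ b_i: 4/3·1 + (-7/4)·1 + 4/5·1 = 23/60 ≠ 1 ⇒ order 0.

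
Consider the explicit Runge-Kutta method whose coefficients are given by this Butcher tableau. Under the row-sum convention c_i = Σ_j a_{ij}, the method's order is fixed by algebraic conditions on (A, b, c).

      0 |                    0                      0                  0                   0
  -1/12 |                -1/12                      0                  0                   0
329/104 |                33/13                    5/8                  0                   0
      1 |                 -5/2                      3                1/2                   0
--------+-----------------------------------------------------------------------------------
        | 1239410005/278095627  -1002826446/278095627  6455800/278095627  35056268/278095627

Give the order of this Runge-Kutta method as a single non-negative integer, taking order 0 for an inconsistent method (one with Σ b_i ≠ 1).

b = (1239410005/278095627, -1002826446/278095627, 6455800/278095627, 35056268/278095627)
c = (0, -1/12, 329/104, 1)
Ac = (0, 0, -5/96, 277/208)
Σ b_i: 1239410005/278095627·1 + (-1002826446/278095627)·1 + 6455800/278095627·1 + 35056268/278095627·1 = 1 ✓
b·c: (-1002826446/278095627)·(-1/12) + 6455800/278095627·329/104 + 35056268/278095627·1 = 1/2 ✓
b·c²: (-1002826446/278095627)·1/144 + 6455800/278095627·108241/10816 + 35056268/278095627·1 = 1/3 ✓
b·Ac: 6455800/278095627·(-5/96) + 35056268/278095627·277/208 = 1/6 ✓
b·c³: (-1002826446/278095627)·(-1/1728) + 6455800/278095627·35611289/1124864 + 35056268/278095627·1 = 1797242060825/2082380054976 ≠ 1/4 ⇒ order 3.
b·(c∘Ac): 6455800/278095627·(-1645/9984) + 35056268/278095627·277/208 = 4379695657/26697180192 ≠ 1/8
b·Ac²: 6455800/278095627·5/1152 + 35056268/278095627·326075/64896 = 659584094525/1041190027488 ≠ 1/12
b·A²c: 35056268/278095627·(-5/192) = -43820335/13348590096 ≠ 1/24

3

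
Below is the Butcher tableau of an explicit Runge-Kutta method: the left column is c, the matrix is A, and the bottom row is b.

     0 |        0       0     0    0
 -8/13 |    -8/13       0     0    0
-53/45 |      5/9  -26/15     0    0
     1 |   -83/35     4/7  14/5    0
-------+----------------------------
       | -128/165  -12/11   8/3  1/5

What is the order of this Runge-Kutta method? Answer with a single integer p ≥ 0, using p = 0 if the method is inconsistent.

1

b = (-128/165, -12/11, 8/3, 1/5)
c = (0, -8/13, -53/45, 1)
Ac = (0, 0, 16/15, -74722/20475)
Σ b_i: (-128/165)·1 + (-12/11)·1 + 8/3·1 + 1/5·1 = 1 ✓
b·c: (-12/11)·(-8/13) + 8/3·(-53/45) + 1/5·1 = -43811/19305 ≠ 1/2 ⇒ order 1.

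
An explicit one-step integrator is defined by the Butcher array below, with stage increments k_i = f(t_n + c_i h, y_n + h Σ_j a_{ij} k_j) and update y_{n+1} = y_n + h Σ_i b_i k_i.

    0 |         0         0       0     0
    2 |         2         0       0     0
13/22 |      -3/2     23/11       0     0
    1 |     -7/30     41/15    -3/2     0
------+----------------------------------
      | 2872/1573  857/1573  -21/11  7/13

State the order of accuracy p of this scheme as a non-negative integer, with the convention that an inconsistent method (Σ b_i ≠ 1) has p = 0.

b = (2872/1573, 857/1573, -21/11, 7/13)
c = (0, 2, 13/22, 1)
Ac = (0, 0, 46/11, 3023/660)
Σ b_i: 2872/1573·1 + 857/1573·1 + (-21/11)·1 + 7/13·1 = 1 ✓
b·c: 857/1573·2 + (-21/11)·13/22 + 7/13·1 = 1/2 ✓
b·c²: 857/1573·4 + (-21/11)·169/484 + 7/13·1 = 141963/69212 ≠ 1/3 ⇒ order 2.
b·Ac: (-21/11)·46/11 + 7/13·3023/660 = -520709/94380 ≠ 1/6

2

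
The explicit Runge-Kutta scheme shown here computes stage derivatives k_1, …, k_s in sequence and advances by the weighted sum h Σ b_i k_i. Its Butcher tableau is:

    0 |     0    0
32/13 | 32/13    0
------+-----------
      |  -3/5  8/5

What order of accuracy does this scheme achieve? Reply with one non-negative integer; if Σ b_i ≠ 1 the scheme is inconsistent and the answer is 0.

1

b = (-3/5, 8/5)
c = (0, 32/13)
Σ b_i: (-3/5)·1 + 8/5·1 = 1 ✓
b·c: 8/5·32/13 = 256/65 ≠ 1/2 ⇒ order 1.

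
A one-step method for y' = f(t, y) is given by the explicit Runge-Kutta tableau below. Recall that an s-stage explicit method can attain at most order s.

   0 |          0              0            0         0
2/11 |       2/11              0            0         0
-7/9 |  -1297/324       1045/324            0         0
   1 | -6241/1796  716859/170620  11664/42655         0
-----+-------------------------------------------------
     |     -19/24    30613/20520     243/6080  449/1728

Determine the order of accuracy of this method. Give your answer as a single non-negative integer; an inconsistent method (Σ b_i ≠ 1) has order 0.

4

b = (-19/24, 30613/20520, 243/6080, 449/1728)
c = (0, 2/11, -7/9, 1)
Ac = (0, 0, 95/162, 495/898)
Σ b_i: (-19/24)·1 + 30613/20520·1 + 243/6080·1 + 449/1728·1 = 1 ✓
b·c: 30613/20520·2/11 + 243/6080·(-7/9) + 449/1728·1 = 1/2 ✓
b·c²: 30613/20520·4/121 + 243/6080·49/81 + 449/1728·1 = 1/3 ✓
b·Ac: 243/6080·95/162 + 449/1728·495/898 = 1/6 ✓
b·c³: 30613/20520·8/1331 + 243/6080·(-343/729) + 449/1728·1 = 1/4 ✓
b·(c∘Ac): 243/6080·(-665/1458) + 449/1728·495/898 = 1/8 ✓
b·Ac²: 243/6080·95/891 + 449/1728·1503/4939 = 1/12 ✓
b·A²c: 449/1728·72/449 = 1/24 ✓; 4 stages ⇒ order 4.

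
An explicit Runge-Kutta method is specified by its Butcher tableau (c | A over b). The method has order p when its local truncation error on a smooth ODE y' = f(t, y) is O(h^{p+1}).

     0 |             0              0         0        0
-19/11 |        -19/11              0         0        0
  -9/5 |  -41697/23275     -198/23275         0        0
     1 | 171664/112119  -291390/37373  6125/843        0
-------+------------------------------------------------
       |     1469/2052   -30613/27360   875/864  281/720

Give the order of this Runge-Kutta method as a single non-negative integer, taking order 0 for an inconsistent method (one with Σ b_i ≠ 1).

4

b = (1469/2052, -30613/27360, 875/864, 281/720)
c = (0, -19/11, -9/5, 1)
Ac = (0, 0, 18/1225, 765/1967)
Σ b_i: 1469/2052·1 + (-30613/27360)·1 + 875/864·1 + 281/720·1 = 1 ✓
b·c: (-30613/27360)·(-19/11) + 875/864·(-9/5) + 281/720·1 = 1/2 ✓
b·c²: (-30613/27360)·361/121 + 875/864·81/25 + 281/720·1 = 1/3 ✓
b·Ac: 875/864·18/1225 + 281/720·765/1967 = 1/6 ✓
b·c³: (-30613/27360)·(-6859/1331) + 875/864·(-729/125) + 281/720·1 = 1/4 ✓
b·(c∘Ac): 875/864·(-162/6125) + 281/720·765/1967 = 1/8 ✓
b·Ac²: 875/864·(-342/13475) + 281/720·6045/21637 = 1/12 ✓
b·A²c: 281/720·30/281 = 1/24 ✓; 4 stages ⇒ order 4.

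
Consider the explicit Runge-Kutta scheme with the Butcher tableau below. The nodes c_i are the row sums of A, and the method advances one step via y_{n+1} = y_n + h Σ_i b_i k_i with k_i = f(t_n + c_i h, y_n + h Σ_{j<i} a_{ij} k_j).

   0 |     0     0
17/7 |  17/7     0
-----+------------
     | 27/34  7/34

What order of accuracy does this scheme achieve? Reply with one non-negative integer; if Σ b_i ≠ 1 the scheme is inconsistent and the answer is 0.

2

b = (27/34, 7/34)
c = (0, 17/7)
Σ b_i: 27/34·1 + 7/34·1 = 1 ✓
b·c: 7/34·17/7 = 1/2 ✓; 2 stages ⇒ order 2.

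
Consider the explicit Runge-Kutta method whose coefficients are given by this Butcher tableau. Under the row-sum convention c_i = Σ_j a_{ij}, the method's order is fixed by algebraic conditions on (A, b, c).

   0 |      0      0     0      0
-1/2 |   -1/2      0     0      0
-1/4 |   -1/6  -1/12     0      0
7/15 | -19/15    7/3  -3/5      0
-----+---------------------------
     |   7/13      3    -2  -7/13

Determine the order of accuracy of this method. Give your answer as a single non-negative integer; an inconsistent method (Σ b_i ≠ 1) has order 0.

b = (7/13, 3, -2, -7/13)
c = (0, -1/2, -1/4, 7/15)
Ac = (0, 0, 1/24, -61/60)
Σ b_i: 7/13·1 + 3·1 + (-2)·1 + (-7/13)·1 = 1 ✓
b·c: 3·(-1/2) + (-2)·(-1/4) + (-7/13)·7/15 = -244/195 ≠ 1/2 ⇒ order 1.

1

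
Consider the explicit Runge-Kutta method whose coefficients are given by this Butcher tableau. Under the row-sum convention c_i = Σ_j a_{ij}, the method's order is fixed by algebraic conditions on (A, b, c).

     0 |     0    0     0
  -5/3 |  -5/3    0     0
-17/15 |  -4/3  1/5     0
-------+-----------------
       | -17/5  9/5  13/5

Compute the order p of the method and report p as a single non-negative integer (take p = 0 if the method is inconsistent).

1

b = (-17/5, 9/5, 13/5)
c = (0, -5/3, -17/15)
Ac = (0, 0, -1/3)
Σ b_i: (-17/5)·1 + 9/5·1 + 13/5·1 = 1 ✓
b·c: 9/5·(-5/3) + 13/5·(-17/15) = -446/75 ≠ 1/2 ⇒ order 1.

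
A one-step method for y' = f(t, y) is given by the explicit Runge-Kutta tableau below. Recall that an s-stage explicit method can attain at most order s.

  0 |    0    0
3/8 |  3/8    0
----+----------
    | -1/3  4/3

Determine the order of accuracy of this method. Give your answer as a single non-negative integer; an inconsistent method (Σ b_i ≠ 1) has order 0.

b = (-1/3, 4/3)
c = (0, 3/8)
Σ b_i: (-1/3)·1 + 4/3·1 = 1 ✓
b·c: 4/3·3/8 = 1/2 ✓; 2 stages ⇒ order 2.

2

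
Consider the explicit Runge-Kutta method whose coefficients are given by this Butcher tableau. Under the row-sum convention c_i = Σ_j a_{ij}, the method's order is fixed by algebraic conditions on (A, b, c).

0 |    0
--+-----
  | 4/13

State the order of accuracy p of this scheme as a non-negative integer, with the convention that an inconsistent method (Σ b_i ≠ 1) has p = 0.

0

b = (4/13)
c = (0)
Σ b_i: 4/13·1 = 4/13 ≠ 1 ⇒ order 0.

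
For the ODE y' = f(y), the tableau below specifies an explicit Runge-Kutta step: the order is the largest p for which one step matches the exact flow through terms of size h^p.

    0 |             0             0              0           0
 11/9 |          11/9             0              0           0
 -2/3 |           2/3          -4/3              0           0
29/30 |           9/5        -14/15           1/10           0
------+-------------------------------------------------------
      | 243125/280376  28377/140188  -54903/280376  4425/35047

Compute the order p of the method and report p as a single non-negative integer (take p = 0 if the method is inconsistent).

3

b = (243125/280376, 28377/140188, -54903/280376, 4425/35047)
c = (0, 11/9, -2/3, 29/30)
Ac = (0, 0, -44/27, -163/135)
Σ b_i: 243125/280376·1 + 28377/140188·1 + (-54903/280376)·1 + 4425/35047·1 = 1 ✓
b·c: 28377/140188·11/9 + (-54903/280376)·(-2/3) + 4425/35047·29/30 = 1/2 ✓
b·c²: 28377/140188·121/81 + (-54903/280376)·4/9 + 4425/35047·841/900 = 1/3 ✓
b·Ac: (-54903/280376)·(-44/27) + 4425/35047·(-163/135) = 1/6 ✓
b·c³: 28377/140188·1331/729 + (-54903/280376)·(-8/27) + 4425/35047·24389/27000 = 20501783/37850760 ≠ 1/4 ⇒ order 3.
b·(c∘Ac): (-54903/280376)·88/81 + 4425/35047·(-4727/4050) = -681515/1892538 ≠ 1/8
b·Ac²: (-54903/280376)·(-484/243) + 4425/35047·(-328/243) = 415607/1892538 ≠ 1/12
b·A²c: 4425/35047·(-22/135) = -6490/315423 ≠ 1/24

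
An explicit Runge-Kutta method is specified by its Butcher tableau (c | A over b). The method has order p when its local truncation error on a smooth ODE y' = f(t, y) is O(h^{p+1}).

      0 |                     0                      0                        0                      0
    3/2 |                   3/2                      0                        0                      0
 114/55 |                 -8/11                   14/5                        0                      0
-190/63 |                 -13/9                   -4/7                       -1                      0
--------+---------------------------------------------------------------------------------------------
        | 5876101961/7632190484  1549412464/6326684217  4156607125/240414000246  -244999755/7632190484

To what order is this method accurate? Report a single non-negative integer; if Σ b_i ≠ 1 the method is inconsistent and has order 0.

3

b = (5876101961/7632190484, 1549412464/6326684217, 4156607125/240414000246, -244999755/7632190484)
c = (0, 3/2, 114/55, -190/63)
Ac = (0, 0, 21/5, -1128/385)
Σ b_i: 5876101961/7632190484·1 + 1549412464/6326684217·1 + 4156607125/240414000246·1 + (-244999755/7632190484)·1 = 1 ✓
b·c: 1549412464/6326684217·3/2 + 4156607125/240414000246·114/55 + (-244999755/7632190484)·(-190/63) = 1/2 ✓
b·c²: 1549412464/6326684217·9/4 + 4156607125/240414000246·12996/3025 + (-244999755/7632190484)·36100/3969 = 1/3 ✓
b·Ac: 4156607125/240414000246·21/5 + (-244999755/7632190484)·(-1128/385) = 1/6 ✓
b·c³: 1549412464/6326684217·27/8 + 4156607125/240414000246·1481544/166375 + (-244999755/7632190484)·(-6859000/250047) = 55507416788/29825797023 ≠ 1/4 ⇒ order 3.
b·(c∘Ac): 4156607125/240414000246·2394/275 + (-244999755/7632190484)·14288/1617 = -13369885/100423559 ≠ 1/8
b·Ac²: 4156607125/240414000246·63/10 + (-244999755/7632190484)·(-118197/21175) = 3182601997/11046591490 ≠ 1/12
b·A²c: (-244999755/7632190484)·(-21/5) = 1028998971/7632190484 ≠ 1/24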